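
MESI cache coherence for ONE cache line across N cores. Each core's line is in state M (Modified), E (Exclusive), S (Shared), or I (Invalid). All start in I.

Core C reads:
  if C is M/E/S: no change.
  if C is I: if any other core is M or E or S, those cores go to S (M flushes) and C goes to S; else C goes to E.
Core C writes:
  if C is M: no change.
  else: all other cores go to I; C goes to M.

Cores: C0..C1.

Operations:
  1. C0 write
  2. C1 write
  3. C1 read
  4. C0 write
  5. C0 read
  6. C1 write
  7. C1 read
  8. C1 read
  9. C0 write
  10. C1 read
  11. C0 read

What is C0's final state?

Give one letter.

Answer: S

Derivation:
Op 1: C0 write [C0 write: invalidate none -> C0=M] -> [M,I]
Op 2: C1 write [C1 write: invalidate ['C0=M'] -> C1=M] -> [I,M]
Op 3: C1 read [C1 read: already in M, no change] -> [I,M]
Op 4: C0 write [C0 write: invalidate ['C1=M'] -> C0=M] -> [M,I]
Op 5: C0 read [C0 read: already in M, no change] -> [M,I]
Op 6: C1 write [C1 write: invalidate ['C0=M'] -> C1=M] -> [I,M]
Op 7: C1 read [C1 read: already in M, no change] -> [I,M]
Op 8: C1 read [C1 read: already in M, no change] -> [I,M]
Op 9: C0 write [C0 write: invalidate ['C1=M'] -> C0=M] -> [M,I]
Op 10: C1 read [C1 read from I: others=['C0=M'] -> C1=S, others downsized to S] -> [S,S]
Op 11: C0 read [C0 read: already in S, no change] -> [S,S]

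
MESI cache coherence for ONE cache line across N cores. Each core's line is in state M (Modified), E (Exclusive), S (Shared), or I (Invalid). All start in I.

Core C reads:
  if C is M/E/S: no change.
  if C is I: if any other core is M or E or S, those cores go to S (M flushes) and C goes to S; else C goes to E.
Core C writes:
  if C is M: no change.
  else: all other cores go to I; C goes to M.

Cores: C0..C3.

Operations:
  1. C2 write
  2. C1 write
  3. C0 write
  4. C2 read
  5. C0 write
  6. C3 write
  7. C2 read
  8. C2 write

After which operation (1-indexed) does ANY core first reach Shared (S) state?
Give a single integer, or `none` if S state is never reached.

Op 1: C2 write [C2 write: invalidate none -> C2=M] -> [I,I,M,I]
Op 2: C1 write [C1 write: invalidate ['C2=M'] -> C1=M] -> [I,M,I,I]
Op 3: C0 write [C0 write: invalidate ['C1=M'] -> C0=M] -> [M,I,I,I]
Op 4: C2 read [C2 read from I: others=['C0=M'] -> C2=S, others downsized to S] -> [S,I,S,I]
  -> First S state at op 4; remaining ops need not be traced.

Answer: 4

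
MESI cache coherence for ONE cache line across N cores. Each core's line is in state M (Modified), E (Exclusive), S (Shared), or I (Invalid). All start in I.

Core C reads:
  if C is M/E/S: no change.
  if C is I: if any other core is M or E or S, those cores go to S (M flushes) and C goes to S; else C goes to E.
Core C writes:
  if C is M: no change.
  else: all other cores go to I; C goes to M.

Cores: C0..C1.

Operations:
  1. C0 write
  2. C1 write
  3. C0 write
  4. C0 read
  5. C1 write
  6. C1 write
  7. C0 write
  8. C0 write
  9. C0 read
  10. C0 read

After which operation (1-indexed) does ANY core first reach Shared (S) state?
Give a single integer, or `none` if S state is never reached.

Answer: none

Derivation:
Op 1: C0 write [C0 write: invalidate none -> C0=M] -> [M,I]
Op 2: C1 write [C1 write: invalidate ['C0=M'] -> C1=M] -> [I,M]
Op 3: C0 write [C0 write: invalidate ['C1=M'] -> C0=M] -> [M,I]
Op 4: C0 read [C0 read: already in M, no change] -> [M,I]
Op 5: C1 write [C1 write: invalidate ['C0=M'] -> C1=M] -> [I,M]
Op 6: C1 write [C1 write: already M (modified), no change] -> [I,M]
Op 7: C0 write [C0 write: invalidate ['C1=M'] -> C0=M] -> [M,I]
Op 8: C0 write [C0 write: already M (modified), no change] -> [M,I]
Op 9: C0 read [C0 read: already in M, no change] -> [M,I]
Op 10: C0 read [C0 read: already in M, no change] -> [M,I]
S state never reached in this sequence.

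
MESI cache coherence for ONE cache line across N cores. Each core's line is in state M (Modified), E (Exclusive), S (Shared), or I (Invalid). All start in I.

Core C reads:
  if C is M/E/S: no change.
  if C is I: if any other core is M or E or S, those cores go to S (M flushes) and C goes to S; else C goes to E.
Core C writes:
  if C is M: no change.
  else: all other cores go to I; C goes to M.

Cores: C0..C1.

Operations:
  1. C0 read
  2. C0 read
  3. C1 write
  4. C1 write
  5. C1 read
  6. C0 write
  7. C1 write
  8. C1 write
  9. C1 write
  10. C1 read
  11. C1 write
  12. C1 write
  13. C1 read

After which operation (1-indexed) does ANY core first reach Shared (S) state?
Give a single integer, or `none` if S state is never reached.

Answer: none

Derivation:
Op 1: C0 read [C0 read from I: no other sharers -> C0=E (exclusive)] -> [E,I]
Op 2: C0 read [C0 read: already in E, no change] -> [E,I]
Op 3: C1 write [C1 write: invalidate ['C0=E'] -> C1=M] -> [I,M]
Op 4: C1 write [C1 write: already M (modified), no change] -> [I,M]
Op 5: C1 read [C1 read: already in M, no change] -> [I,M]
Op 6: C0 write [C0 write: invalidate ['C1=M'] -> C0=M] -> [M,I]
Op 7: C1 write [C1 write: invalidate ['C0=M'] -> C1=M] -> [I,M]
Op 8: C1 write [C1 write: already M (modified), no change] -> [I,M]
Op 9: C1 write [C1 write: already M (modified), no change] -> [I,M]
Op 10: C1 read [C1 read: already in M, no change] -> [I,M]
Op 11: C1 write [C1 write: already M (modified), no change] -> [I,M]
Op 12: C1 write [C1 write: already M (modified), no change] -> [I,M]
Op 13: C1 read [C1 read: already in M, no change] -> [I,M]
S state never reached in this sequence.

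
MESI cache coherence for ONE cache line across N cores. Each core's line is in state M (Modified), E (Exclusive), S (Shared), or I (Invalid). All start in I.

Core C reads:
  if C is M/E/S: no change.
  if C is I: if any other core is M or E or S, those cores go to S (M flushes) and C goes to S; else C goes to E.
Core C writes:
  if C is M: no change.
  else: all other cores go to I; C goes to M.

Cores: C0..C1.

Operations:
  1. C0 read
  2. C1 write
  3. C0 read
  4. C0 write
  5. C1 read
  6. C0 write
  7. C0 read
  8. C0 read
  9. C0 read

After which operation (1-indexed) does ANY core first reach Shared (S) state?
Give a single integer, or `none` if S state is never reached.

Answer: 3

Derivation:
Op 1: C0 read [C0 read from I: no other sharers -> C0=E (exclusive)] -> [E,I]
Op 2: C1 write [C1 write: invalidate ['C0=E'] -> C1=M] -> [I,M]
Op 3: C0 read [C0 read from I: others=['C1=M'] -> C0=S, others downsized to S] -> [S,S]
  -> First S state at op 3; remaining ops need not be traced.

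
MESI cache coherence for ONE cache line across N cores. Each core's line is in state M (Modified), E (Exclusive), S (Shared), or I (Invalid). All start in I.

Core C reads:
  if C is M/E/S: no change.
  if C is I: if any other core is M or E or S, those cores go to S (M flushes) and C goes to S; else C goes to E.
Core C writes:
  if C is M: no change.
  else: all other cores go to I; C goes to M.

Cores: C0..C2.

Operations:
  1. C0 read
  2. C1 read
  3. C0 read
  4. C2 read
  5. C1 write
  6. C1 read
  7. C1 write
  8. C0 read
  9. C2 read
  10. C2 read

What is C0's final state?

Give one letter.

Answer: S

Derivation:
Op 1: C0 read [C0 read from I: no other sharers -> C0=E (exclusive)] -> [E,I,I]
Op 2: C1 read [C1 read from I: others=['C0=E'] -> C1=S, others downsized to S] -> [S,S,I]
Op 3: C0 read [C0 read: already in S, no change] -> [S,S,I]
Op 4: C2 read [C2 read from I: others=['C0=S', 'C1=S'] -> C2=S, others downsized to S] -> [S,S,S]
Op 5: C1 write [C1 write: invalidate ['C0=S', 'C2=S'] -> C1=M] -> [I,M,I]
Op 6: C1 read [C1 read: already in M, no change] -> [I,M,I]
Op 7: C1 write [C1 write: already M (modified), no change] -> [I,M,I]
Op 8: C0 read [C0 read from I: others=['C1=M'] -> C0=S, others downsized to S] -> [S,S,I]
Op 9: C2 read [C2 read from I: others=['C0=S', 'C1=S'] -> C2=S, others downsized to S] -> [S,S,S]
Op 10: C2 read [C2 read: already in S, no change] -> [S,S,S]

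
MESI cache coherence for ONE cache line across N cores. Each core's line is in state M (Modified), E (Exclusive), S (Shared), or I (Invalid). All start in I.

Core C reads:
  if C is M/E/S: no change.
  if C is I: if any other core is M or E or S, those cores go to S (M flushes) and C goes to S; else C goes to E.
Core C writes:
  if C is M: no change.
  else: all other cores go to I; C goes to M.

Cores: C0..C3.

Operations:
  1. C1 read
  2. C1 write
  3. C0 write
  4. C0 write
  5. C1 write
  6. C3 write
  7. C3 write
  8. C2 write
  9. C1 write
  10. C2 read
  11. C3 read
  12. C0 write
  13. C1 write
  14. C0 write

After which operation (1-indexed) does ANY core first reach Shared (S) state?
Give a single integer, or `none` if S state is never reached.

Op 1: C1 read [C1 read from I: no other sharers -> C1=E (exclusive)] -> [I,E,I,I]
Op 2: C1 write [C1 write: invalidate none -> C1=M] -> [I,M,I,I]
Op 3: C0 write [C0 write: invalidate ['C1=M'] -> C0=M] -> [M,I,I,I]
Op 4: C0 write [C0 write: already M (modified), no change] -> [M,I,I,I]
Op 5: C1 write [C1 write: invalidate ['C0=M'] -> C1=M] -> [I,M,I,I]
Op 6: C3 write [C3 write: invalidate ['C1=M'] -> C3=M] -> [I,I,I,M]
Op 7: C3 write [C3 write: already M (modified), no change] -> [I,I,I,M]
Op 8: C2 write [C2 write: invalidate ['C3=M'] -> C2=M] -> [I,I,M,I]
Op 9: C1 write [C1 write: invalidate ['C2=M'] -> C1=M] -> [I,M,I,I]
Op 10: C2 read [C2 read from I: others=['C1=M'] -> C2=S, others downsized to S] -> [I,S,S,I]
  -> First S state at op 10; remaining ops need not be traced.

Answer: 10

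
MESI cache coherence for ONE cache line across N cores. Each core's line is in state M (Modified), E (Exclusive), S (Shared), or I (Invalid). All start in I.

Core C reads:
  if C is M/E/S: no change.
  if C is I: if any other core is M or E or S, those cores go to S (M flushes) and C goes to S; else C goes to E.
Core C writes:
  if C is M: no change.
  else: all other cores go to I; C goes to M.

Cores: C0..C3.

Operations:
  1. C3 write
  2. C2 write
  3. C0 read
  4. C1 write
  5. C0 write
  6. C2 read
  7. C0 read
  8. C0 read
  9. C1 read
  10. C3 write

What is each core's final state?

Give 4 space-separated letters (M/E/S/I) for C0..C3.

Op 1: C3 write [C3 write: invalidate none -> C3=M] -> [I,I,I,M]
Op 2: C2 write [C2 write: invalidate ['C3=M'] -> C2=M] -> [I,I,M,I]
Op 3: C0 read [C0 read from I: others=['C2=M'] -> C0=S, others downsized to S] -> [S,I,S,I]
Op 4: C1 write [C1 write: invalidate ['C0=S', 'C2=S'] -> C1=M] -> [I,M,I,I]
Op 5: C0 write [C0 write: invalidate ['C1=M'] -> C0=M] -> [M,I,I,I]
Op 6: C2 read [C2 read from I: others=['C0=M'] -> C2=S, others downsized to S] -> [S,I,S,I]
Op 7: C0 read [C0 read: already in S, no change] -> [S,I,S,I]
Op 8: C0 read [C0 read: already in S, no change] -> [S,I,S,I]
Op 9: C1 read [C1 read from I: others=['C0=S', 'C2=S'] -> C1=S, others downsized to S] -> [S,S,S,I]
Op 10: C3 write [C3 write: invalidate ['C0=S', 'C1=S', 'C2=S'] -> C3=M] -> [I,I,I,M]

Answer: I I I M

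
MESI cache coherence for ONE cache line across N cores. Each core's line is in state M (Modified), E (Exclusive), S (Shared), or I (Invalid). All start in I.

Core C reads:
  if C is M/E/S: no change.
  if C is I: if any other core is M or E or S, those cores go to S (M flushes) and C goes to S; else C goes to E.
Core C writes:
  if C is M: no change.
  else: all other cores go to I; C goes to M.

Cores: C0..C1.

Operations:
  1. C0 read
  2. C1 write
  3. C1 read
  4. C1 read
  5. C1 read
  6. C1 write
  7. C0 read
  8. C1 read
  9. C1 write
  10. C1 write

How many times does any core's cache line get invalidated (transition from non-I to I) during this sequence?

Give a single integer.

Answer: 2

Derivation:
Op 1: C0 read [C0 read from I: no other sharers -> C0=E (exclusive)] -> [E,I] (invalidations this op: 0; running total: 0)
Op 2: C1 write [C1 write: invalidate ['C0=E'] -> C1=M] -> [I,M] (invalidations this op: 1; running total: 1)
Op 3: C1 read [C1 read: already in M, no change] -> [I,M] (invalidations this op: 0; running total: 1)
Op 4: C1 read [C1 read: already in M, no change] -> [I,M] (invalidations this op: 0; running total: 1)
Op 5: C1 read [C1 read: already in M, no change] -> [I,M] (invalidations this op: 0; running total: 1)
Op 6: C1 write [C1 write: already M (modified), no change] -> [I,M] (invalidations this op: 0; running total: 1)
Op 7: C0 read [C0 read from I: others=['C1=M'] -> C0=S, others downsized to S] -> [S,S] (invalidations this op: 0; running total: 1)
Op 8: C1 read [C1 read: already in S, no change] -> [S,S] (invalidations this op: 0; running total: 1)
Op 9: C1 write [C1 write: invalidate ['C0=S'] -> C1=M] -> [I,M] (invalidations this op: 1; running total: 2)
Op 10: C1 write [C1 write: already M (modified), no change] -> [I,M] (invalidations this op: 0; running total: 2)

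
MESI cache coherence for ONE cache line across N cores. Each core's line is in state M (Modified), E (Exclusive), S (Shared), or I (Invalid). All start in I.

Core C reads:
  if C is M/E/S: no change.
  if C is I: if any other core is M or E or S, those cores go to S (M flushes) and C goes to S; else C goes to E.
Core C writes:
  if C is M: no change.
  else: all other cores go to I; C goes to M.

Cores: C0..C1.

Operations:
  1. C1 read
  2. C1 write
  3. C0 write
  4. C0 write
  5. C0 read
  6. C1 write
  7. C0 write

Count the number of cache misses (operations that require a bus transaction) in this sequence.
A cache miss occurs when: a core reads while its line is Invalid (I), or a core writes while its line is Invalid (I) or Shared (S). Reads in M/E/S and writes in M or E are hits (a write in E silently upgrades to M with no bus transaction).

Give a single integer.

Op 1: C1 read [C1 read from I: no other sharers -> C1=E (exclusive)] -> [I,E] [MISS #1: read from I]
Op 2: C1 write [C1 write: invalidate none -> C1=M] -> [I,M] [hit: write from E is a silent E->M upgrade, no bus transaction]
Op 3: C0 write [C0 write: invalidate ['C1=M'] -> C0=M] -> [M,I] [MISS #2: write from I]
Op 4: C0 write [C0 write: already M (modified), no change] -> [M,I] [hit: write from M]
Op 5: C0 read [C0 read: already in M, no change] -> [M,I] [hit: read from M]
Op 6: C1 write [C1 write: invalidate ['C0=M'] -> C1=M] -> [I,M] [MISS #3: write from I]
Op 7: C0 write [C0 write: invalidate ['C1=M'] -> C0=M] -> [M,I] [MISS #4: write from I]

Answer: 4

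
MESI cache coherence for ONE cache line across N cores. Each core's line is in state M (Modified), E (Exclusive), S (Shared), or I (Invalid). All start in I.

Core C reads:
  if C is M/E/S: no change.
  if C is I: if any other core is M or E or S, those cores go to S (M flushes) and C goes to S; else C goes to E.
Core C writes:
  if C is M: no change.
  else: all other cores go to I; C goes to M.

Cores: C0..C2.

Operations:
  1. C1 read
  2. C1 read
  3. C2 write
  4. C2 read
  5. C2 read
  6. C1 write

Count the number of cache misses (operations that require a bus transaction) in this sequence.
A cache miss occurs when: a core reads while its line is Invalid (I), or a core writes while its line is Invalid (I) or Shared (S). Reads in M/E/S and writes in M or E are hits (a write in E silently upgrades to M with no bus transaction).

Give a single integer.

Answer: 3

Derivation:
Op 1: C1 read [C1 read from I: no other sharers -> C1=E (exclusive)] -> [I,E,I] [MISS #1: read from I]
Op 2: C1 read [C1 read: already in E, no change] -> [I,E,I] [hit: read from E]
Op 3: C2 write [C2 write: invalidate ['C1=E'] -> C2=M] -> [I,I,M] [MISS #2: write from I]
Op 4: C2 read [C2 read: already in M, no change] -> [I,I,M] [hit: read from M]
Op 5: C2 read [C2 read: already in M, no change] -> [I,I,M] [hit: read from M]
Op 6: C1 write [C1 write: invalidate ['C2=M'] -> C1=M] -> [I,M,I] [MISS #3: write from I]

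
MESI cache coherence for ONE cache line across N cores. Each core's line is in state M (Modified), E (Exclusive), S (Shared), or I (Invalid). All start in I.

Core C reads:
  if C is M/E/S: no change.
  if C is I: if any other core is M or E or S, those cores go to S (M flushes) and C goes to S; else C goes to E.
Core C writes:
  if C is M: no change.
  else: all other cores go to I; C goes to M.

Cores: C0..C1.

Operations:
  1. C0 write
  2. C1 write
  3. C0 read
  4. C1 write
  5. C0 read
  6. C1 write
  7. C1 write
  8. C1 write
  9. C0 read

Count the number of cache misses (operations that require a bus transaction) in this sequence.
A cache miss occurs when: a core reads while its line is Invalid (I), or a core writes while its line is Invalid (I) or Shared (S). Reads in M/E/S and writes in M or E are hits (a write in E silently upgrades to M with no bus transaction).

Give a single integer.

Answer: 7

Derivation:
Op 1: C0 write [C0 write: invalidate none -> C0=M] -> [M,I] [MISS #1: write from I]
Op 2: C1 write [C1 write: invalidate ['C0=M'] -> C1=M] -> [I,M] [MISS #2: write from I]
Op 3: C0 read [C0 read from I: others=['C1=M'] -> C0=S, others downsized to S] -> [S,S] [MISS #3: read from I]
Op 4: C1 write [C1 write: invalidate ['C0=S'] -> C1=M] -> [I,M] [MISS #4: write from S]
Op 5: C0 read [C0 read from I: others=['C1=M'] -> C0=S, others downsized to S] -> [S,S] [MISS #5: read from I]
Op 6: C1 write [C1 write: invalidate ['C0=S'] -> C1=M] -> [I,M] [MISS #6: write from S]
Op 7: C1 write [C1 write: already M (modified), no change] -> [I,M] [hit: write from M]
Op 8: C1 write [C1 write: already M (modified), no change] -> [I,M] [hit: write from M]
Op 9: C0 read [C0 read from I: others=['C1=M'] -> C0=S, others downsized to S] -> [S,S] [MISS #7: read from I]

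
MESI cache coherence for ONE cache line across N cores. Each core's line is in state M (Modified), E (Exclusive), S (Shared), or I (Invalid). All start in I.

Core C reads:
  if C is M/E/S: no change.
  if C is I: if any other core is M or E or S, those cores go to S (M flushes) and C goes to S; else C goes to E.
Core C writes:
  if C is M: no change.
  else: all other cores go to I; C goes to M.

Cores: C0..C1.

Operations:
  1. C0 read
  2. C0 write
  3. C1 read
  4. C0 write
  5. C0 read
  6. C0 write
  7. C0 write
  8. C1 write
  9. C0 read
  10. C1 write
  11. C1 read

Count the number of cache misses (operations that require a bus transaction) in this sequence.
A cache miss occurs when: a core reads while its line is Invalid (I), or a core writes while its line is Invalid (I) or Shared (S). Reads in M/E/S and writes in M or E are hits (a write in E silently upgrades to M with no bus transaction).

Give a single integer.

Op 1: C0 read [C0 read from I: no other sharers -> C0=E (exclusive)] -> [E,I] [MISS #1: read from I]
Op 2: C0 write [C0 write: invalidate none -> C0=M] -> [M,I] [hit: write from E is a silent E->M upgrade, no bus transaction]
Op 3: C1 read [C1 read from I: others=['C0=M'] -> C1=S, others downsized to S] -> [S,S] [MISS #2: read from I]
Op 4: C0 write [C0 write: invalidate ['C1=S'] -> C0=M] -> [M,I] [MISS #3: write from S]
Op 5: C0 read [C0 read: already in M, no change] -> [M,I] [hit: read from M]
Op 6: C0 write [C0 write: already M (modified), no change] -> [M,I] [hit: write from M]
Op 7: C0 write [C0 write: already M (modified), no change] -> [M,I] [hit: write from M]
Op 8: C1 write [C1 write: invalidate ['C0=M'] -> C1=M] -> [I,M] [MISS #4: write from I]
Op 9: C0 read [C0 read from I: others=['C1=M'] -> C0=S, others downsized to S] -> [S,S] [MISS #5: read from I]
Op 10: C1 write [C1 write: invalidate ['C0=S'] -> C1=M] -> [I,M] [MISS #6: write from S]
Op 11: C1 read [C1 read: already in M, no change] -> [I,M] [hit: read from M]

Answer: 6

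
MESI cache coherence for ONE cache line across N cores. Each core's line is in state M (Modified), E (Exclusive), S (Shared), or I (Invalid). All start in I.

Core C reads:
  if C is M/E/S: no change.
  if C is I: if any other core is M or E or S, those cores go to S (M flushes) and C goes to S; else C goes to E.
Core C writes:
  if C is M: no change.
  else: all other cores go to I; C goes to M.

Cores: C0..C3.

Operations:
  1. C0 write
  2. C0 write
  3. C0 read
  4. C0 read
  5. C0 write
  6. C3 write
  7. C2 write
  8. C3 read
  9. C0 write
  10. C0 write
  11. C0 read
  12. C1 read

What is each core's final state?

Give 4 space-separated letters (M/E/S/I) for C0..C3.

Answer: S S I I

Derivation:
Op 1: C0 write [C0 write: invalidate none -> C0=M] -> [M,I,I,I]
Op 2: C0 write [C0 write: already M (modified), no change] -> [M,I,I,I]
Op 3: C0 read [C0 read: already in M, no change] -> [M,I,I,I]
Op 4: C0 read [C0 read: already in M, no change] -> [M,I,I,I]
Op 5: C0 write [C0 write: already M (modified), no change] -> [M,I,I,I]
Op 6: C3 write [C3 write: invalidate ['C0=M'] -> C3=M] -> [I,I,I,M]
Op 7: C2 write [C2 write: invalidate ['C3=M'] -> C2=M] -> [I,I,M,I]
Op 8: C3 read [C3 read from I: others=['C2=M'] -> C3=S, others downsized to S] -> [I,I,S,S]
Op 9: C0 write [C0 write: invalidate ['C2=S', 'C3=S'] -> C0=M] -> [M,I,I,I]
Op 10: C0 write [C0 write: already M (modified), no change] -> [M,I,I,I]
Op 11: C0 read [C0 read: already in M, no change] -> [M,I,I,I]
Op 12: C1 read [C1 read from I: others=['C0=M'] -> C1=S, others downsized to S] -> [S,S,I,I]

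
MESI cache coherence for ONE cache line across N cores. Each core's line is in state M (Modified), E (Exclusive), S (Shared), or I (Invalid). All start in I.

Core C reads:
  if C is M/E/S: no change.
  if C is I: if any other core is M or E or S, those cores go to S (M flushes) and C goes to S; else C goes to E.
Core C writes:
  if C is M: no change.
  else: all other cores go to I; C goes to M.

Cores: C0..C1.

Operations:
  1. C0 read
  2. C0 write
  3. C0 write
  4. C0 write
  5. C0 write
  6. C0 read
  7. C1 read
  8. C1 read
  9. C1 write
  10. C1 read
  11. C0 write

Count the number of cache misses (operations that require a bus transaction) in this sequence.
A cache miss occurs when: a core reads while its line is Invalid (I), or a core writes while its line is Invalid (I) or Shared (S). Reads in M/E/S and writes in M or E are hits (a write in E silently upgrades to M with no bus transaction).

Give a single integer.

Op 1: C0 read [C0 read from I: no other sharers -> C0=E (exclusive)] -> [E,I] [MISS #1: read from I]
Op 2: C0 write [C0 write: invalidate none -> C0=M] -> [M,I] [hit: write from E is a silent E->M upgrade, no bus transaction]
Op 3: C0 write [C0 write: already M (modified), no change] -> [M,I] [hit: write from M]
Op 4: C0 write [C0 write: already M (modified), no change] -> [M,I] [hit: write from M]
Op 5: C0 write [C0 write: already M (modified), no change] -> [M,I] [hit: write from M]
Op 6: C0 read [C0 read: already in M, no change] -> [M,I] [hit: read from M]
Op 7: C1 read [C1 read from I: others=['C0=M'] -> C1=S, others downsized to S] -> [S,S] [MISS #2: read from I]
Op 8: C1 read [C1 read: already in S, no change] -> [S,S] [hit: read from S]
Op 9: C1 write [C1 write: invalidate ['C0=S'] -> C1=M] -> [I,M] [MISS #3: write from S]
Op 10: C1 read [C1 read: already in M, no change] -> [I,M] [hit: read from M]
Op 11: C0 write [C0 write: invalidate ['C1=M'] -> C0=M] -> [M,I] [MISS #4: write from I]

Answer: 4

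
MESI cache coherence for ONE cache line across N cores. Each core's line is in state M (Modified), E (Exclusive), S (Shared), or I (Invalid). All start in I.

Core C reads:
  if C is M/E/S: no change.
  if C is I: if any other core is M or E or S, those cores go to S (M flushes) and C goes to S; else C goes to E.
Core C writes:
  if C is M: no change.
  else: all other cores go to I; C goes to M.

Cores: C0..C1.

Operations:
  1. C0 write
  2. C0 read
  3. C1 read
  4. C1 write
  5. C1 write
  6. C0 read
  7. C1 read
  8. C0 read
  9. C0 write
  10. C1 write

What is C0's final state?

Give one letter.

Answer: I

Derivation:
Op 1: C0 write [C0 write: invalidate none -> C0=M] -> [M,I]
Op 2: C0 read [C0 read: already in M, no change] -> [M,I]
Op 3: C1 read [C1 read from I: others=['C0=M'] -> C1=S, others downsized to S] -> [S,S]
Op 4: C1 write [C1 write: invalidate ['C0=S'] -> C1=M] -> [I,M]
Op 5: C1 write [C1 write: already M (modified), no change] -> [I,M]
Op 6: C0 read [C0 read from I: others=['C1=M'] -> C0=S, others downsized to S] -> [S,S]
Op 7: C1 read [C1 read: already in S, no change] -> [S,S]
Op 8: C0 read [C0 read: already in S, no change] -> [S,S]
Op 9: C0 write [C0 write: invalidate ['C1=S'] -> C0=M] -> [M,I]
Op 10: C1 write [C1 write: invalidate ['C0=M'] -> C1=M] -> [I,M]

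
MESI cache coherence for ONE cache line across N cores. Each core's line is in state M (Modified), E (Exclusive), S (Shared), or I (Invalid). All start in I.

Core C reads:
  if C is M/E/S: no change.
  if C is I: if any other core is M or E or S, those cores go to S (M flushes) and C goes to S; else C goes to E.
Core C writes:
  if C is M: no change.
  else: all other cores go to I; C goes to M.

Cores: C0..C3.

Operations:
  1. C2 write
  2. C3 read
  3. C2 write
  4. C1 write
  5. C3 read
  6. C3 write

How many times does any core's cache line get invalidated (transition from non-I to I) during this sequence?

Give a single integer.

Op 1: C2 write [C2 write: invalidate none -> C2=M] -> [I,I,M,I] (invalidations this op: 0; running total: 0)
Op 2: C3 read [C3 read from I: others=['C2=M'] -> C3=S, others downsized to S] -> [I,I,S,S] (invalidations this op: 0; running total: 0)
Op 3: C2 write [C2 write: invalidate ['C3=S'] -> C2=M] -> [I,I,M,I] (invalidations this op: 1; running total: 1)
Op 4: C1 write [C1 write: invalidate ['C2=M'] -> C1=M] -> [I,M,I,I] (invalidations this op: 1; running total: 2)
Op 5: C3 read [C3 read from I: others=['C1=M'] -> C3=S, others downsized to S] -> [I,S,I,S] (invalidations this op: 0; running total: 2)
Op 6: C3 write [C3 write: invalidate ['C1=S'] -> C3=M] -> [I,I,I,M] (invalidations this op: 1; running total: 3)

Answer: 3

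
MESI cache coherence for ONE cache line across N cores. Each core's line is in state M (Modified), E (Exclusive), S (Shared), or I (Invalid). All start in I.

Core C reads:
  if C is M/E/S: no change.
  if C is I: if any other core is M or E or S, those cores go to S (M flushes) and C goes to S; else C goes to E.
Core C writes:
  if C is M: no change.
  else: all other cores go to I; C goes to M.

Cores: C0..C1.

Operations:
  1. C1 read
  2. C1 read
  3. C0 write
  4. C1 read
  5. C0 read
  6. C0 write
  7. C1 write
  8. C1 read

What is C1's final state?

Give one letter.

Op 1: C1 read [C1 read from I: no other sharers -> C1=E (exclusive)] -> [I,E]
Op 2: C1 read [C1 read: already in E, no change] -> [I,E]
Op 3: C0 write [C0 write: invalidate ['C1=E'] -> C0=M] -> [M,I]
Op 4: C1 read [C1 read from I: others=['C0=M'] -> C1=S, others downsized to S] -> [S,S]
Op 5: C0 read [C0 read: already in S, no change] -> [S,S]
Op 6: C0 write [C0 write: invalidate ['C1=S'] -> C0=M] -> [M,I]
Op 7: C1 write [C1 write: invalidate ['C0=M'] -> C1=M] -> [I,M]
Op 8: C1 read [C1 read: already in M, no change] -> [I,M]

Answer: M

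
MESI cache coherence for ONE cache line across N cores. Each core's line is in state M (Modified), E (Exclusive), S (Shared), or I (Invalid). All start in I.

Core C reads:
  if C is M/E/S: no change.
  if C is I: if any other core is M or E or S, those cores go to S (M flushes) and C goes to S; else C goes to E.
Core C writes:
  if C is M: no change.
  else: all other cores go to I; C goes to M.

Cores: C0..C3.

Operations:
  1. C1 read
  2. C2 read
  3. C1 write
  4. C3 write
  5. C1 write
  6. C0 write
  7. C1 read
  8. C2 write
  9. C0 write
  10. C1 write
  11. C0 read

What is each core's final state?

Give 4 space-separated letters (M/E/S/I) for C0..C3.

Answer: S S I I

Derivation:
Op 1: C1 read [C1 read from I: no other sharers -> C1=E (exclusive)] -> [I,E,I,I]
Op 2: C2 read [C2 read from I: others=['C1=E'] -> C2=S, others downsized to S] -> [I,S,S,I]
Op 3: C1 write [C1 write: invalidate ['C2=S'] -> C1=M] -> [I,M,I,I]
Op 4: C3 write [C3 write: invalidate ['C1=M'] -> C3=M] -> [I,I,I,M]
Op 5: C1 write [C1 write: invalidate ['C3=M'] -> C1=M] -> [I,M,I,I]
Op 6: C0 write [C0 write: invalidate ['C1=M'] -> C0=M] -> [M,I,I,I]
Op 7: C1 read [C1 read from I: others=['C0=M'] -> C1=S, others downsized to S] -> [S,S,I,I]
Op 8: C2 write [C2 write: invalidate ['C0=S', 'C1=S'] -> C2=M] -> [I,I,M,I]
Op 9: C0 write [C0 write: invalidate ['C2=M'] -> C0=M] -> [M,I,I,I]
Op 10: C1 write [C1 write: invalidate ['C0=M'] -> C1=M] -> [I,M,I,I]
Op 11: C0 read [C0 read from I: others=['C1=M'] -> C0=S, others downsized to S] -> [S,S,I,I]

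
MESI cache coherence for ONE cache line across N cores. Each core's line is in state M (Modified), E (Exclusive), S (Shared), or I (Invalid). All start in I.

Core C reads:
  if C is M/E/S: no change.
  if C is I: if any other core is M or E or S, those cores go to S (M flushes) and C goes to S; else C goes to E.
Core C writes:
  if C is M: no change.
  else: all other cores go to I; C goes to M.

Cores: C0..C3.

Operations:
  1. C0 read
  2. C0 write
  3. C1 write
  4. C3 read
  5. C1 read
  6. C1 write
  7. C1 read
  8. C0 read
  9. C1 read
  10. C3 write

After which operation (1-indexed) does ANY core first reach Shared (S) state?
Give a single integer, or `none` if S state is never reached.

Op 1: C0 read [C0 read from I: no other sharers -> C0=E (exclusive)] -> [E,I,I,I]
Op 2: C0 write [C0 write: invalidate none -> C0=M] -> [M,I,I,I]
Op 3: C1 write [C1 write: invalidate ['C0=M'] -> C1=M] -> [I,M,I,I]
Op 4: C3 read [C3 read from I: others=['C1=M'] -> C3=S, others downsized to S] -> [I,S,I,S]
  -> First S state at op 4; remaining ops need not be traced.

Answer: 4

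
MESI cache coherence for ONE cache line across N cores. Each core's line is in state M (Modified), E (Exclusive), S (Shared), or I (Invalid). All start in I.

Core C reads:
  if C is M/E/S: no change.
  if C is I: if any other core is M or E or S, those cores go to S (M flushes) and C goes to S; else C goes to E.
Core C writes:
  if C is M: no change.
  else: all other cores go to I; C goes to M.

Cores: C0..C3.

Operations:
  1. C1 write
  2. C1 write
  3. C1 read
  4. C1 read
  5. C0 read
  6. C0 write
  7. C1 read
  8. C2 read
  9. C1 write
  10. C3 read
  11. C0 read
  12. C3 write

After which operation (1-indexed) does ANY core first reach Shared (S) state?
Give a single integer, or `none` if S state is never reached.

Op 1: C1 write [C1 write: invalidate none -> C1=M] -> [I,M,I,I]
Op 2: C1 write [C1 write: already M (modified), no change] -> [I,M,I,I]
Op 3: C1 read [C1 read: already in M, no change] -> [I,M,I,I]
Op 4: C1 read [C1 read: already in M, no change] -> [I,M,I,I]
Op 5: C0 read [C0 read from I: others=['C1=M'] -> C0=S, others downsized to S] -> [S,S,I,I]
  -> First S state at op 5; remaining ops need not be traced.

Answer: 5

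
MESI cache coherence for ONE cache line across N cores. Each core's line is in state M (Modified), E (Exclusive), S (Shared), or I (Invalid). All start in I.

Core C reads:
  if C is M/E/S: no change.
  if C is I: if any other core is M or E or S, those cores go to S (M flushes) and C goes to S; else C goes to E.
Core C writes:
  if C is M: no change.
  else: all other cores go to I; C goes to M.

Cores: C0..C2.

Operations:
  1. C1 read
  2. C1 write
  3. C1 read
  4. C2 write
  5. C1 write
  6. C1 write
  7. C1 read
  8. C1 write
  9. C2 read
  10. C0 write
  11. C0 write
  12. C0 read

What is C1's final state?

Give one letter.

Answer: I

Derivation:
Op 1: C1 read [C1 read from I: no other sharers -> C1=E (exclusive)] -> [I,E,I]
Op 2: C1 write [C1 write: invalidate none -> C1=M] -> [I,M,I]
Op 3: C1 read [C1 read: already in M, no change] -> [I,M,I]
Op 4: C2 write [C2 write: invalidate ['C1=M'] -> C2=M] -> [I,I,M]
Op 5: C1 write [C1 write: invalidate ['C2=M'] -> C1=M] -> [I,M,I]
Op 6: C1 write [C1 write: already M (modified), no change] -> [I,M,I]
Op 7: C1 read [C1 read: already in M, no change] -> [I,M,I]
Op 8: C1 write [C1 write: already M (modified), no change] -> [I,M,I]
Op 9: C2 read [C2 read from I: others=['C1=M'] -> C2=S, others downsized to S] -> [I,S,S]
Op 10: C0 write [C0 write: invalidate ['C1=S', 'C2=S'] -> C0=M] -> [M,I,I]
Op 11: C0 write [C0 write: already M (modified), no change] -> [M,I,I]
Op 12: C0 read [C0 read: already in M, no change] -> [M,I,I]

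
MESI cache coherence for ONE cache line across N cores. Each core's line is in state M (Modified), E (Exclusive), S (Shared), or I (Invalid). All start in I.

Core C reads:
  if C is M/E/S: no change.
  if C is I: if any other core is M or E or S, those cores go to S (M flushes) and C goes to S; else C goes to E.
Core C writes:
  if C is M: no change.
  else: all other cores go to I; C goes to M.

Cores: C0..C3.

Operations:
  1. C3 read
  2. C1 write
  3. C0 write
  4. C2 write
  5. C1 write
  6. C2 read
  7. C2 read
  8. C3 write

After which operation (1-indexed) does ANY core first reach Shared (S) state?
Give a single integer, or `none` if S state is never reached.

Answer: 6

Derivation:
Op 1: C3 read [C3 read from I: no other sharers -> C3=E (exclusive)] -> [I,I,I,E]
Op 2: C1 write [C1 write: invalidate ['C3=E'] -> C1=M] -> [I,M,I,I]
Op 3: C0 write [C0 write: invalidate ['C1=M'] -> C0=M] -> [M,I,I,I]
Op 4: C2 write [C2 write: invalidate ['C0=M'] -> C2=M] -> [I,I,M,I]
Op 5: C1 write [C1 write: invalidate ['C2=M'] -> C1=M] -> [I,M,I,I]
Op 6: C2 read [C2 read from I: others=['C1=M'] -> C2=S, others downsized to S] -> [I,S,S,I]
  -> First S state at op 6; remaining ops need not be traced.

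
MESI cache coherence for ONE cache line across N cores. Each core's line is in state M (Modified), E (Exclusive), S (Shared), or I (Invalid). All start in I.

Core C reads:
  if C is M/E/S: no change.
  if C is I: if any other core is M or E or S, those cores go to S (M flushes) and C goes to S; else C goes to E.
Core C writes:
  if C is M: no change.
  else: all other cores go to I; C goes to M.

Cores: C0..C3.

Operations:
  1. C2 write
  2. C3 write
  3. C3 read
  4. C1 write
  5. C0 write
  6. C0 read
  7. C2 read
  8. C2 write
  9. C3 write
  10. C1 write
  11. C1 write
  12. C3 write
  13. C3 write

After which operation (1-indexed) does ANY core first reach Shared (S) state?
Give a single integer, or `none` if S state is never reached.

Answer: 7

Derivation:
Op 1: C2 write [C2 write: invalidate none -> C2=M] -> [I,I,M,I]
Op 2: C3 write [C3 write: invalidate ['C2=M'] -> C3=M] -> [I,I,I,M]
Op 3: C3 read [C3 read: already in M, no change] -> [I,I,I,M]
Op 4: C1 write [C1 write: invalidate ['C3=M'] -> C1=M] -> [I,M,I,I]
Op 5: C0 write [C0 write: invalidate ['C1=M'] -> C0=M] -> [M,I,I,I]
Op 6: C0 read [C0 read: already in M, no change] -> [M,I,I,I]
Op 7: C2 read [C2 read from I: others=['C0=M'] -> C2=S, others downsized to S] -> [S,I,S,I]
  -> First S state at op 7; remaining ops need not be traced.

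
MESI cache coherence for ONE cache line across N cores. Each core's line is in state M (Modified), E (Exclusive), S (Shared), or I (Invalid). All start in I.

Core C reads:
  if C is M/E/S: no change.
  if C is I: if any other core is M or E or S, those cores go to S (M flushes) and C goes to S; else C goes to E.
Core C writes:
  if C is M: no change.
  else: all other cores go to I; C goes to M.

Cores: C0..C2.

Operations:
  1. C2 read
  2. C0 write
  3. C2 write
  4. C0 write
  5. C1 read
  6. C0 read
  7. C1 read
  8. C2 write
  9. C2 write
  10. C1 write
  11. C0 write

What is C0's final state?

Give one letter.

Op 1: C2 read [C2 read from I: no other sharers -> C2=E (exclusive)] -> [I,I,E]
Op 2: C0 write [C0 write: invalidate ['C2=E'] -> C0=M] -> [M,I,I]
Op 3: C2 write [C2 write: invalidate ['C0=M'] -> C2=M] -> [I,I,M]
Op 4: C0 write [C0 write: invalidate ['C2=M'] -> C0=M] -> [M,I,I]
Op 5: C1 read [C1 read from I: others=['C0=M'] -> C1=S, others downsized to S] -> [S,S,I]
Op 6: C0 read [C0 read: already in S, no change] -> [S,S,I]
Op 7: C1 read [C1 read: already in S, no change] -> [S,S,I]
Op 8: C2 write [C2 write: invalidate ['C0=S', 'C1=S'] -> C2=M] -> [I,I,M]
Op 9: C2 write [C2 write: already M (modified), no change] -> [I,I,M]
Op 10: C1 write [C1 write: invalidate ['C2=M'] -> C1=M] -> [I,M,I]
Op 11: C0 write [C0 write: invalidate ['C1=M'] -> C0=M] -> [M,I,I]

Answer: M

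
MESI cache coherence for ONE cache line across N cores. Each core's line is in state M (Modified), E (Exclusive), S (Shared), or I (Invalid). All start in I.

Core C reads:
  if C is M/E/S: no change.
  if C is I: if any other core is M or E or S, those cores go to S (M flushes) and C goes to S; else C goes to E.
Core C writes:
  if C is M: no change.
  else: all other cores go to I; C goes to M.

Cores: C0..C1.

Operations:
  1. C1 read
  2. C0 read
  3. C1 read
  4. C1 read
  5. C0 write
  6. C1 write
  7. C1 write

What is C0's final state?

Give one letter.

Answer: I

Derivation:
Op 1: C1 read [C1 read from I: no other sharers -> C1=E (exclusive)] -> [I,E]
Op 2: C0 read [C0 read from I: others=['C1=E'] -> C0=S, others downsized to S] -> [S,S]
Op 3: C1 read [C1 read: already in S, no change] -> [S,S]
Op 4: C1 read [C1 read: already in S, no change] -> [S,S]
Op 5: C0 write [C0 write: invalidate ['C1=S'] -> C0=M] -> [M,I]
Op 6: C1 write [C1 write: invalidate ['C0=M'] -> C1=M] -> [I,M]
Op 7: C1 write [C1 write: already M (modified), no change] -> [I,M]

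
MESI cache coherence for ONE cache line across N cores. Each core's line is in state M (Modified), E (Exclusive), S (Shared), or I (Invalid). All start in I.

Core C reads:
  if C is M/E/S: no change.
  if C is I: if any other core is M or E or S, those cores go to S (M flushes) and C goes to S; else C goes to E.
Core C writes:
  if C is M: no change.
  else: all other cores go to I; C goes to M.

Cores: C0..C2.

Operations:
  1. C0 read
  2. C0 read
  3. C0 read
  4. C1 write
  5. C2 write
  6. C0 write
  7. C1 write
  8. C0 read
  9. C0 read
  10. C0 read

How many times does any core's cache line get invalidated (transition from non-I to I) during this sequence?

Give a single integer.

Answer: 4

Derivation:
Op 1: C0 read [C0 read from I: no other sharers -> C0=E (exclusive)] -> [E,I,I] (invalidations this op: 0; running total: 0)
Op 2: C0 read [C0 read: already in E, no change] -> [E,I,I] (invalidations this op: 0; running total: 0)
Op 3: C0 read [C0 read: already in E, no change] -> [E,I,I] (invalidations this op: 0; running total: 0)
Op 4: C1 write [C1 write: invalidate ['C0=E'] -> C1=M] -> [I,M,I] (invalidations this op: 1; running total: 1)
Op 5: C2 write [C2 write: invalidate ['C1=M'] -> C2=M] -> [I,I,M] (invalidations this op: 1; running total: 2)
Op 6: C0 write [C0 write: invalidate ['C2=M'] -> C0=M] -> [M,I,I] (invalidations this op: 1; running total: 3)
Op 7: C1 write [C1 write: invalidate ['C0=M'] -> C1=M] -> [I,M,I] (invalidations this op: 1; running total: 4)
Op 8: C0 read [C0 read from I: others=['C1=M'] -> C0=S, others downsized to S] -> [S,S,I] (invalidations this op: 0; running total: 4)
Op 9: C0 read [C0 read: already in S, no change] -> [S,S,I] (invalidations this op: 0; running total: 4)
Op 10: C0 read [C0 read: already in S, no change] -> [S,S,I] (invalidations this op: 0; running total: 4)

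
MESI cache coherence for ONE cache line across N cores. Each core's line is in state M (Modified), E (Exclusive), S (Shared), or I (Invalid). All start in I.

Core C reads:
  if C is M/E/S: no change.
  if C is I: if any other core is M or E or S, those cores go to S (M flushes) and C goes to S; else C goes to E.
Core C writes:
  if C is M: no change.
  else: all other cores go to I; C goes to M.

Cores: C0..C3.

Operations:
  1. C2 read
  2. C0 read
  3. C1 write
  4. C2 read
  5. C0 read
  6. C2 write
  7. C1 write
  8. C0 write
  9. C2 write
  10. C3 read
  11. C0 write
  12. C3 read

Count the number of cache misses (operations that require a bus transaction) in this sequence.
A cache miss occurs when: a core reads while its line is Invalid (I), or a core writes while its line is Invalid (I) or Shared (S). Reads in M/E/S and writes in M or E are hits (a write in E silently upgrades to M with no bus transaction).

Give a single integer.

Op 1: C2 read [C2 read from I: no other sharers -> C2=E (exclusive)] -> [I,I,E,I] [MISS #1: read from I]
Op 2: C0 read [C0 read from I: others=['C2=E'] -> C0=S, others downsized to S] -> [S,I,S,I] [MISS #2: read from I]
Op 3: C1 write [C1 write: invalidate ['C0=S', 'C2=S'] -> C1=M] -> [I,M,I,I] [MISS #3: write from I]
Op 4: C2 read [C2 read from I: others=['C1=M'] -> C2=S, others downsized to S] -> [I,S,S,I] [MISS #4: read from I]
Op 5: C0 read [C0 read from I: others=['C1=S', 'C2=S'] -> C0=S, others downsized to S] -> [S,S,S,I] [MISS #5: read from I]
Op 6: C2 write [C2 write: invalidate ['C0=S', 'C1=S'] -> C2=M] -> [I,I,M,I] [MISS #6: write from S]
Op 7: C1 write [C1 write: invalidate ['C2=M'] -> C1=M] -> [I,M,I,I] [MISS #7: write from I]
Op 8: C0 write [C0 write: invalidate ['C1=M'] -> C0=M] -> [M,I,I,I] [MISS #8: write from I]
Op 9: C2 write [C2 write: invalidate ['C0=M'] -> C2=M] -> [I,I,M,I] [MISS #9: write from I]
Op 10: C3 read [C3 read from I: others=['C2=M'] -> C3=S, others downsized to S] -> [I,I,S,S] [MISS #10: read from I]
Op 11: C0 write [C0 write: invalidate ['C2=S', 'C3=S'] -> C0=M] -> [M,I,I,I] [MISS #11: write from I]
Op 12: C3 read [C3 read from I: others=['C0=M'] -> C3=S, others downsized to S] -> [S,I,I,S] [MISS #12: read from I]

Answer: 12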